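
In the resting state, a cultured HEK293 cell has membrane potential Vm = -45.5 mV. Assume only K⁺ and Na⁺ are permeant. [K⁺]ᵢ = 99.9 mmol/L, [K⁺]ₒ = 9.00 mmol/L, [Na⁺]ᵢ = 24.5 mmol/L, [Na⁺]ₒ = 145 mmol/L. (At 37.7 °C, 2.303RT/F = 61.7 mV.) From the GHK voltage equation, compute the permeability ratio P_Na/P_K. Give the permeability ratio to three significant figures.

Let α = P_Na/P_K. GHK: Vm = 61.7·log₁₀[(Kₒ + α·Naₒ)/(Kᵢ + α·Naᵢ)].
10^(Vm/61.7) = 10^(-45.5/61.7) = 0.18305
So 0.18305·(Kᵢ + α·Naᵢ) = Kₒ + α·Naₒ → α = (0.18305·99.9 − 9.0) / (145.0 − 0.18305·24.5)
α = (18.29 − 9.0) / (145.0 − 4.485) = 9.286/140.5 = 0.06609

0.0661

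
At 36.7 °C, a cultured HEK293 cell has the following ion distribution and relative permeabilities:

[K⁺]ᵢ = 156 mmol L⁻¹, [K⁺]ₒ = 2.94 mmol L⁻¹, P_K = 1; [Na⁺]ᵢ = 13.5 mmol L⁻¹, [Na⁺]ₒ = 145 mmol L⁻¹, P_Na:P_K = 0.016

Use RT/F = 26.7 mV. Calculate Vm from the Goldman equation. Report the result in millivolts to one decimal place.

Vm = 26.7 · ln[(Σ P·[cation]ₒ + Σ P·[anion]ᵢ) / (Σ P·[cation]ᵢ + Σ P·[anion]ₒ)]
Numerator = 1×2.94 + 0.016×145 = 5.26
Denominator = 1×156 + 0.016×13.5 = 156.2
Vm = 26.7 · ln(0.033671) = 26.7 × (-3.3911) = -90.54 mV

-90.5 mV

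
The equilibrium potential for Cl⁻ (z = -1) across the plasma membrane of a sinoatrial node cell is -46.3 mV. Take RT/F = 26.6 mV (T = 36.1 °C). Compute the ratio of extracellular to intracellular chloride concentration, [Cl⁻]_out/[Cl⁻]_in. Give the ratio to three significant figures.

ln([out]/[in]) = E·z/(26.6) = -46.3 × -1 / 26.6 = 1.7406
[out]/[in] = e^(1.7406) = 5.701

5.70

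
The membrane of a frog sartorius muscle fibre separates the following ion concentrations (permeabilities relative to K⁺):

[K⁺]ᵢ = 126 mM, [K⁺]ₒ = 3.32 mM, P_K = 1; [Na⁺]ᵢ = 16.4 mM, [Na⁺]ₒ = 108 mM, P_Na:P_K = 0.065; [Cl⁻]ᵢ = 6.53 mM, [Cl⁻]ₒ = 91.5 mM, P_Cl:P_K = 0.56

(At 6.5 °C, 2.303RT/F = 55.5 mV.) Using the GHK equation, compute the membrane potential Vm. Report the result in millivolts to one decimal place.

Vm = 55.5 · log₁₀[(Σ P·[cation]ₒ + Σ P·[anion]ᵢ) / (Σ P·[cation]ᵢ + Σ P·[anion]ₒ)]
Numerator = 1×3.32 + 0.065×108 + 0.56×6.53 = 14
Denominator = 1×126 + 0.065×16.4 + 0.56×91.5 = 178.3
Vm = 55.5 · log₁₀(0.078499) = 55.5 × (-1.1051) = -61.34 mV

-61.3 mV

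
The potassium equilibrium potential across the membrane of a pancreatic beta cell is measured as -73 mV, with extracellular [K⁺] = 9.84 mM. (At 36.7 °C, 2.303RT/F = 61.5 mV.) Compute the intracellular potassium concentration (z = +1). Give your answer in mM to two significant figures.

150 mM

Nernst: E = (61.5/1) · log₁₀([out]/[in]), so log₁₀([out]/[in]) = -73.0 × 1 / 61.5 = -1.1870.
[out]/[in] = 10^(-1.1870) = 0.06501.
[in] = 9.84 / 0.06501 = 151.4 mM.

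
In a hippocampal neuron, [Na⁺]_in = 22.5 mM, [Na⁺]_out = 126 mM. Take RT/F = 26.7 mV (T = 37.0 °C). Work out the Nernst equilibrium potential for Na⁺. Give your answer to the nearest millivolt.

E = (26.7/z) · ln([Na⁺]_out/[Na⁺]_in) with z = +1.
= (26.7/1) · ln(126/22.5) = 26.70 · ln(5.6)
= 26.70 · (1.7228) = 46.00 mV

46 mV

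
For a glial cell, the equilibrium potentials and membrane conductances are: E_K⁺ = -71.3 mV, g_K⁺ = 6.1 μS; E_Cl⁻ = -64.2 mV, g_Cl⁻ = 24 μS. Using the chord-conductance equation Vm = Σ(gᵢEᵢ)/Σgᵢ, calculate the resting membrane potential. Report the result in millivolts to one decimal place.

Σ gᵢEᵢ = 6.1·(-71.3) + 24·(-64.2) = -1975.73
Σ gᵢ = 6.1 + 24 = 30.1
Vm = -1975.73 / 30.1 = -65.64 mV

-65.6 mV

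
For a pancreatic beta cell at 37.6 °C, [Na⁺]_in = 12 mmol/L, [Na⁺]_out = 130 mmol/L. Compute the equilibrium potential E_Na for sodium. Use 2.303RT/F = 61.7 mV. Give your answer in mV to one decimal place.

63.8 mV

E = (61.7/z) · log₁₀([Na⁺]_out/[Na⁺]_in) with z = +1.
= (61.7/1) · log₁₀(130/12) = 61.70 · log₁₀(10.83)
= 61.70 · (1.0348) = 63.84 mV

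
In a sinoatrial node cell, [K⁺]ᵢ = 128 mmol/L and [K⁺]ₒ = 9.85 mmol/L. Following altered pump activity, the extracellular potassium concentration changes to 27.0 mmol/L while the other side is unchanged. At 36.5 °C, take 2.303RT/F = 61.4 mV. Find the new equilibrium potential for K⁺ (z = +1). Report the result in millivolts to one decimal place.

After the shift: [K⁺]_out = 27.0, [K⁺]_in = 128 mmol/L.
E_new = (61.4/1)·log₁₀(27.0/128) = 61.40 · (-0.6758) = -41.50 mV

-41.5 mV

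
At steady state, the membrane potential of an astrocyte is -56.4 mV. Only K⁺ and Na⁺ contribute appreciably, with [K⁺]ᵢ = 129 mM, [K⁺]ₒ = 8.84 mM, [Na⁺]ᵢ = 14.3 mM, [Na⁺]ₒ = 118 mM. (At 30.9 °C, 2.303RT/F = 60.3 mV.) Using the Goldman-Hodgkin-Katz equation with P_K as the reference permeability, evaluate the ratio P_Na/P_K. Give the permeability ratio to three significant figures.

0.0527

Let α = P_Na/P_K. GHK: Vm = 60.3·log₁₀[(Kₒ + α·Naₒ)/(Kᵢ + α·Naᵢ)].
10^(Vm/60.3) = 10^(-56.4/60.3) = 0.11606
So 0.11606·(Kᵢ + α·Naᵢ) = Kₒ + α·Naₒ → α = (0.11606·129.0 − 8.84) / (118.0 − 0.11606·14.3)
α = (14.97 − 8.84) / (118.0 − 1.66) = 6.132/116.3 = 0.0527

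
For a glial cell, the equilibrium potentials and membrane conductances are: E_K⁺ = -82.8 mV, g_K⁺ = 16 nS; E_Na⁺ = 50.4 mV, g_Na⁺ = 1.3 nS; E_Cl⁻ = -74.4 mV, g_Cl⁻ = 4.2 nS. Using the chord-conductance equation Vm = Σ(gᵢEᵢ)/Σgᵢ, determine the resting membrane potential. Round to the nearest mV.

-73 mV

Σ gᵢEᵢ = 16·(-82.8) + 1.3·(50.4) + 4.2·(-74.4) = -1571.76
Σ gᵢ = 16 + 1.3 + 4.2 = 21.5
Vm = -1571.76 / 21.5 = -73.11 mV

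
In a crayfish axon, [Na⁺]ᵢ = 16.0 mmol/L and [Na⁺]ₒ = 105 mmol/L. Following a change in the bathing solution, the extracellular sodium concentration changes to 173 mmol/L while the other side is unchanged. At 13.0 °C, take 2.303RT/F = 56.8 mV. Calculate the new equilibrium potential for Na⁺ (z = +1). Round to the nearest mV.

After the shift: [Na⁺]_out = 173, [Na⁺]_in = 16.0 mmol/L.
E_new = (56.8/1)·log₁₀(173/16.0) = 56.80 · (1.0339) = 58.73 mV

59 mV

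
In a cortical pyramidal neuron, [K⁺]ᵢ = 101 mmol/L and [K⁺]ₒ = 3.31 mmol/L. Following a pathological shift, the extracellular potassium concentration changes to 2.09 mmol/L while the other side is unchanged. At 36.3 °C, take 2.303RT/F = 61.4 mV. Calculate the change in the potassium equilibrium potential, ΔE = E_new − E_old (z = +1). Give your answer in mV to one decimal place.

E_old = (61.4/1)·log₁₀(3.31/101) = -91.15 mV
E_new = (61.4/1)·log₁₀(2.09/101) = -103.41 mV
ΔE = -103.41 − (-91.15) = -12.26 mV

-12.3 mV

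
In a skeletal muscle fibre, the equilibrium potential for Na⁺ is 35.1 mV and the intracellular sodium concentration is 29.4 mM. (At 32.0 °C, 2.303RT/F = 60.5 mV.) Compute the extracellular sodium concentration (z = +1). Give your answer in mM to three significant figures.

Nernst: E = (60.5/1) · log₁₀([out]/[in]), so log₁₀([out]/[in]) = 35.1 × 1 / 60.5 = 0.5802.
[out]/[in] = 10^(0.5802) = 3.803.
[out] = 3.803 × 29.4 = 111.8 mM.

112 mM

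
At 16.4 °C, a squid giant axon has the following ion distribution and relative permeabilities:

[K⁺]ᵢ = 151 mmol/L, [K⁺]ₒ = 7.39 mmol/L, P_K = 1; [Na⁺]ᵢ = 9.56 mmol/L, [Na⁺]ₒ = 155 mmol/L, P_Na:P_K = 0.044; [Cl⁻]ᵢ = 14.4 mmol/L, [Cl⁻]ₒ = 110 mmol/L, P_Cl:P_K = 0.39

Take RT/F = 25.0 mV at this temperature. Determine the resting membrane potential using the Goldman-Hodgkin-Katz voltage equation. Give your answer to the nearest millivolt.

Vm = 25.0 · ln[(Σ P·[cation]ₒ + Σ P·[anion]ᵢ) / (Σ P·[cation]ᵢ + Σ P·[anion]ₒ)]
Numerator = 1×7.39 + 0.044×155 + 0.39×14.4 = 19.83
Denominator = 1×151 + 0.044×9.56 + 0.39×110 = 194.3
Vm = 25.0 · ln(0.10203) = 25.0 × (-2.2825) = -57.06 mV

-57 mV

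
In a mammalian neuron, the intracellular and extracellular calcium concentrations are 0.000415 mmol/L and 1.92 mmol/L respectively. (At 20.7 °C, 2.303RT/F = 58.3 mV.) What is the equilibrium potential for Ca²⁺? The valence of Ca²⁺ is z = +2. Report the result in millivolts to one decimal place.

106.8 mV

E = (58.3/z) · log₁₀([Ca²⁺]_out/[Ca²⁺]_in) with z = +2.
= (58.3/2) · log₁₀(1.92/0.000415) = 29.15 · log₁₀(4627)
= 29.15 · (3.6653) = 106.84 mV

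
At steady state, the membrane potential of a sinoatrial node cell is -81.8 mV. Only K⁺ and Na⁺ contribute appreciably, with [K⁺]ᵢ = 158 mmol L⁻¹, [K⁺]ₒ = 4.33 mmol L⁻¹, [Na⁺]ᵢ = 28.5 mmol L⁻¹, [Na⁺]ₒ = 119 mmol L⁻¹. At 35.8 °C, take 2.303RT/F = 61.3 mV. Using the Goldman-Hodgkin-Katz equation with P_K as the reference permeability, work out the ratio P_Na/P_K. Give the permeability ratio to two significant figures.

0.025

Let α = P_Na/P_K. GHK: Vm = 61.3·log₁₀[(Kₒ + α·Naₒ)/(Kᵢ + α·Naᵢ)].
10^(Vm/61.3) = 10^(-81.8/61.3) = 0.0463
So 0.0463·(Kᵢ + α·Naᵢ) = Kₒ + α·Naₒ → α = (0.0463·158.0 − 4.33) / (119.0 − 0.0463·28.5)
α = (7.315 − 4.33) / (119.0 − 1.32) = 2.985/117.7 = 0.02537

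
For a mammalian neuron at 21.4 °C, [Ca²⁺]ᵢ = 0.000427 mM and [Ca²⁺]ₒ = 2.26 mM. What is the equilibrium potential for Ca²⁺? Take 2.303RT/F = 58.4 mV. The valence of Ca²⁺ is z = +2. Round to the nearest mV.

E = (58.4/z) · log₁₀([Ca²⁺]_out/[Ca²⁺]_in) with z = +2.
= (58.4/2) · log₁₀(2.26/0.000427) = 29.20 · log₁₀(5293)
= 29.20 · (3.7237) = 108.73 mV

109 mV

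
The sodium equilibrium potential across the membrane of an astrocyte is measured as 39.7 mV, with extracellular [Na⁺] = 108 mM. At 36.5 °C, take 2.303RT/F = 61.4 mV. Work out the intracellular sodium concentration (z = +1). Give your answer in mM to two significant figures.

Nernst: E = (61.4/1) · log₁₀([out]/[in]), so log₁₀([out]/[in]) = 39.7 × 1 / 61.4 = 0.6466.
[out]/[in] = 10^(0.6466) = 4.432.
[in] = 108 / 4.432 = 24.37 mM.

24 mM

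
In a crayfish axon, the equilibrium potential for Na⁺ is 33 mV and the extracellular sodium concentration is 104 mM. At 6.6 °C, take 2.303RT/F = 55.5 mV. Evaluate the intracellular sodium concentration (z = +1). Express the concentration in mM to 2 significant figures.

Nernst: E = (55.5/1) · log₁₀([out]/[in]), so log₁₀([out]/[in]) = 33.0 × 1 / 55.5 = 0.5946.
[out]/[in] = 10^(0.5946) = 3.932.
[in] = 104 / 3.932 = 26.45 mM.

26 mM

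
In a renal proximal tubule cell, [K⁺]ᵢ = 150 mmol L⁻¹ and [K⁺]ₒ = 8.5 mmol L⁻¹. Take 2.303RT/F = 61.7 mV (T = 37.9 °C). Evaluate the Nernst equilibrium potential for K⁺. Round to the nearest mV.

-77 mV

E = (61.7/z) · log₁₀([K⁺]_out/[K⁺]_in) with z = +1.
= (61.7/1) · log₁₀(8.5/150) = 61.70 · log₁₀(0.05667)
= 61.70 · (-1.2467) = -76.92 mV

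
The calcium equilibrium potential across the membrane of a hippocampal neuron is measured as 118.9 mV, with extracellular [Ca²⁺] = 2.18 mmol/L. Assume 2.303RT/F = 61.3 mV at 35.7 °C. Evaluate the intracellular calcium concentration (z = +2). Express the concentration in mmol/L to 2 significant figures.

0.00029 mmol/L

Nernst: E = (61.3/2) · log₁₀([out]/[in]), so log₁₀([out]/[in]) = 118.9 × 2 / 61.3 = 3.8793.
[out]/[in] = 10^(3.8793) = 7573.
[in] = 2.18 / 7573 = 0.0002879 mmol/L.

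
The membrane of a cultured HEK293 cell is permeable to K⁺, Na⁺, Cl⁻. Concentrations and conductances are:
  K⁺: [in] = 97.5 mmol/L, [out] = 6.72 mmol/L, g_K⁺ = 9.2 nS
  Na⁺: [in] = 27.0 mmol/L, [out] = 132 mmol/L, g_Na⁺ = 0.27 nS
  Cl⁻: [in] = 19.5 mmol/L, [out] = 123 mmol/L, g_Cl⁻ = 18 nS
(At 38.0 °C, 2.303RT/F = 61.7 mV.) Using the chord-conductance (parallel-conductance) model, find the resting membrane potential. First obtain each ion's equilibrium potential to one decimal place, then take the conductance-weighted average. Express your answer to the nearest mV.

E_K⁺ = (61.7/1)·log₁₀(6.72/97.5) = -71.7 mV
E_Na⁺ = (61.7/1)·log₁₀(132/27.0) = 42.5 mV
E_Cl⁻ = (61.7/-1)·log₁₀(123/19.5) = -49.4 mV
Vm = (Σ gᵢEᵢ)/(Σ gᵢ) = (9.2·-71.7 + 0.27·42.5 + 18·-49.4) / (9.2 + 0.27 + 18)
= -1537.37 / 27.47 = -55.97 mV

-56 mV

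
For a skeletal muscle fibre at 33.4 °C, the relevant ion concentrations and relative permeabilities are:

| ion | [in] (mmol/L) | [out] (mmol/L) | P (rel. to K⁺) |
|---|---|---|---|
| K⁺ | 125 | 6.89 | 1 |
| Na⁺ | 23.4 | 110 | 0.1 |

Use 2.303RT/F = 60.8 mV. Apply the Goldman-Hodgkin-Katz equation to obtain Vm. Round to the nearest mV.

-52 mV

Vm = 60.8 · log₁₀[(Σ P·[cation]ₒ + Σ P·[anion]ᵢ) / (Σ P·[cation]ᵢ + Σ P·[anion]ₒ)]
Numerator = 1×6.89 + 0.1×110 = 17.89
Denominator = 1×125 + 0.1×23.4 = 127.3
Vm = 60.8 · log₁₀(0.14049) = 60.8 × (-0.8524) = -51.82 mV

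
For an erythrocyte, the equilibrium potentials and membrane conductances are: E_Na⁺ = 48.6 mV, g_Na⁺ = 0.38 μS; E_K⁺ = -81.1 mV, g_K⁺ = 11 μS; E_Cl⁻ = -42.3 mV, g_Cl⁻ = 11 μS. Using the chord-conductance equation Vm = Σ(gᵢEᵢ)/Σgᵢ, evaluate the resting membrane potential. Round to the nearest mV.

-60 mV

Σ gᵢEᵢ = 0.38·(48.6) + 11·(-81.1) + 11·(-42.3) = -1338.93
Σ gᵢ = 0.38 + 11 + 11 = 22.38
Vm = -1338.93 / 22.38 = -59.83 mV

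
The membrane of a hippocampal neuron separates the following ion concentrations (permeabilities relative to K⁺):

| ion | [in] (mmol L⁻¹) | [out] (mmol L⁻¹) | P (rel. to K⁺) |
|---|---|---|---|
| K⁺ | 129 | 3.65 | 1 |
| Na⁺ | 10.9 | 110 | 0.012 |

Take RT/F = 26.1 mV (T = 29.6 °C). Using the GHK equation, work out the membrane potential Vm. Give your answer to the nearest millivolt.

-85 mV

Vm = 26.1 · ln[(Σ P·[cation]ₒ + Σ P·[anion]ᵢ) / (Σ P·[cation]ᵢ + Σ P·[anion]ₒ)]
Numerator = 1×3.65 + 0.012×110 = 4.97
Denominator = 1×129 + 0.012×10.9 = 129.1
Vm = 26.1 · ln(0.038488) = 26.1 × (-3.2574) = -85.02 mV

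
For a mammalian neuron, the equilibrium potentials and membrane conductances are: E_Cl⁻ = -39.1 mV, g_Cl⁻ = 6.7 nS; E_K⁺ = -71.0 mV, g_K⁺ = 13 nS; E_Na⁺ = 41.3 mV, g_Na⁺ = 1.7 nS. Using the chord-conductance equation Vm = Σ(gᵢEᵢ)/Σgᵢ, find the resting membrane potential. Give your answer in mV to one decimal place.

Σ gᵢEᵢ = 6.7·(-39.1) + 13·(-71.0) + 1.7·(41.3) = -1114.76
Σ gᵢ = 6.7 + 13 + 1.7 = 21.4
Vm = -1114.76 / 21.4 = -52.09 mV

-52.1 mV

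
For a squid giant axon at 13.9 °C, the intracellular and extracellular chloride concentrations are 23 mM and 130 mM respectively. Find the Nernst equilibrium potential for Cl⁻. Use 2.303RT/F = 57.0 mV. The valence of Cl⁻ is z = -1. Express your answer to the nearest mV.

-43 mV

E = (57.0/z) · log₁₀([Cl⁻]_out/[Cl⁻]_in) with z = -1.
For an anion, dividing by z = -1 reverses the sign.
= (57.0/-1) · log₁₀(130/23) = -57.00 · log₁₀(5.652)
= -57.00 · (0.7522) = -42.88 mV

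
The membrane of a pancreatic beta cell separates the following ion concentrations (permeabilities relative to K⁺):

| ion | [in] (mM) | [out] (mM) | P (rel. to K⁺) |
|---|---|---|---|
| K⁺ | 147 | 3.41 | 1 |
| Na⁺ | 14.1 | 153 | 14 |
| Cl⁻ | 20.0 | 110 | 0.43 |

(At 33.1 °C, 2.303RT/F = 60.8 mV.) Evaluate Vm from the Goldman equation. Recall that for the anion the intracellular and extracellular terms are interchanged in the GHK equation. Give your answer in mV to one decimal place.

45.0 mV

Vm = 60.8 · log₁₀[(Σ P·[cation]ₒ + Σ P·[anion]ᵢ) / (Σ P·[cation]ᵢ + Σ P·[anion]ₒ)]
Numerator = 1×3.41 + 14×153 + 0.43×20.0 = 2154
Denominator = 1×147 + 14×14.1 + 0.43×110 = 391.7
Vm = 60.8 · log₁₀(5.4991) = 60.8 × (0.7403) = 45.01 mV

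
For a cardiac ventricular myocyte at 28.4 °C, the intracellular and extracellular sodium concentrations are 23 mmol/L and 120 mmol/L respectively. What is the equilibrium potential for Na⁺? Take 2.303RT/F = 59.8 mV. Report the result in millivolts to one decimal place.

E = (59.8/z) · log₁₀([Na⁺]_out/[Na⁺]_in) with z = +1.
= (59.8/1) · log₁₀(120/23) = 59.80 · log₁₀(5.217)
= 59.80 · (0.7175) = 42.90 mV

42.9 mV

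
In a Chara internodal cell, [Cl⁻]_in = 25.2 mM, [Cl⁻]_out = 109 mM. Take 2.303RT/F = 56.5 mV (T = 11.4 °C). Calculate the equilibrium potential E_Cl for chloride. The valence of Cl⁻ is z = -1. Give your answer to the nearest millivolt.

E = (56.5/z) · log₁₀([Cl⁻]_out/[Cl⁻]_in) with z = -1.
For an anion, dividing by z = -1 reverses the sign.
= (56.5/-1) · log₁₀(109/25.2) = -56.50 · log₁₀(4.325)
= -56.50 · (0.6360) = -35.94 mV

-36 mV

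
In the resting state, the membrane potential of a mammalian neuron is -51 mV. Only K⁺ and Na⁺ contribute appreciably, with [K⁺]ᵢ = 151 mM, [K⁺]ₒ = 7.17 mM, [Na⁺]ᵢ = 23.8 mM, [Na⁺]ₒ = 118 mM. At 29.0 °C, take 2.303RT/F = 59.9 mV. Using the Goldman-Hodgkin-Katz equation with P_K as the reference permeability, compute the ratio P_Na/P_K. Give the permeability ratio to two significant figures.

0.12

Let α = P_Na/P_K. GHK: Vm = 59.9·log₁₀[(Kₒ + α·Naₒ)/(Kᵢ + α·Naᵢ)].
10^(Vm/59.9) = 10^(-51.0/59.9) = 0.14079
So 0.14079·(Kᵢ + α·Naᵢ) = Kₒ + α·Naₒ → α = (0.14079·151.0 − 7.17) / (118.0 − 0.14079·23.8)
α = (21.26 − 7.17) / (118.0 − 3.351) = 14.09/114.6 = 0.1229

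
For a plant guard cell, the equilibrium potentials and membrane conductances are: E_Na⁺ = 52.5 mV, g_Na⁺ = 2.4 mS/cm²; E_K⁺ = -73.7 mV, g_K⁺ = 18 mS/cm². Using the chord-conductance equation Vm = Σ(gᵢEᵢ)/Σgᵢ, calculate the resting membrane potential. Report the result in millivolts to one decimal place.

Σ gᵢEᵢ = 2.4·(52.5) + 18·(-73.7) = -1200.60
Σ gᵢ = 2.4 + 18 = 20.4
Vm = -1200.60 / 20.4 = -58.85 mV

-58.9 mV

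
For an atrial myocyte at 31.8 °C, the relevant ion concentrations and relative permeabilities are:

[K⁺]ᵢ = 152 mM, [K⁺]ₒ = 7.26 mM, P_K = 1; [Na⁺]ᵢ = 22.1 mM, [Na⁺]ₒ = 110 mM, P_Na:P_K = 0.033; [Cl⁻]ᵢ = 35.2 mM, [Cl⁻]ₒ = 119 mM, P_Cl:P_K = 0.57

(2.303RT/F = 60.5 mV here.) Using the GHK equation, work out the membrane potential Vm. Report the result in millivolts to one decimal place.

Vm = 60.5 · log₁₀[(Σ P·[cation]ₒ + Σ P·[anion]ᵢ) / (Σ P·[cation]ᵢ + Σ P·[anion]ₒ)]
Numerator = 1×7.26 + 0.033×110 + 0.57×35.2 = 30.95
Denominator = 1×152 + 0.033×22.1 + 0.57×119 = 220.6
Vm = 60.5 · log₁₀(0.14034) = 60.5 × (-0.8528) = -51.59 mV

-51.6 mV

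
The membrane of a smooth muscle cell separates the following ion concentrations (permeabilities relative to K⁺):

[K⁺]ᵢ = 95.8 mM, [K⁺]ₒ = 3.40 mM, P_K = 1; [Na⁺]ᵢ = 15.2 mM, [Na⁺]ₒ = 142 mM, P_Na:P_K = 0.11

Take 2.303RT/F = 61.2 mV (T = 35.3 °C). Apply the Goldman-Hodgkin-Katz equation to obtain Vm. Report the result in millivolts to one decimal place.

-43.4 mV

Vm = 61.2 · log₁₀[(Σ P·[cation]ₒ + Σ P·[anion]ᵢ) / (Σ P·[cation]ᵢ + Σ P·[anion]ₒ)]
Numerator = 1×3.40 + 0.11×142 = 19.02
Denominator = 1×95.8 + 0.11×15.2 = 97.47
Vm = 61.2 · log₁₀(0.19513) = 61.2 × (-0.7097) = -43.43 mV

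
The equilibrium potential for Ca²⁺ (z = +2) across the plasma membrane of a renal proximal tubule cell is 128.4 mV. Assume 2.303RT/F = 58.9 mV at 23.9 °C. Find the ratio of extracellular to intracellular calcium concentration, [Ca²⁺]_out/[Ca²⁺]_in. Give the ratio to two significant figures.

log₁₀([out]/[in]) = E·z/(58.9) = 128.4 × 2 / 58.9 = 4.3599
[out]/[in] = 10^(4.3599) = 2.291e+04

23000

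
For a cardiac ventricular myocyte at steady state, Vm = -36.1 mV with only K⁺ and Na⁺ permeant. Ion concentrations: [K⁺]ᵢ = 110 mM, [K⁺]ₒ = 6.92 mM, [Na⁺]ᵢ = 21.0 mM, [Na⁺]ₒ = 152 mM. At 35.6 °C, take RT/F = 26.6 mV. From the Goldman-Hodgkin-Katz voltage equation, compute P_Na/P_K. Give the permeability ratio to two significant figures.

Let α = P_Na/P_K. GHK: Vm = 26.6·ln[(Kₒ + α·Naₒ)/(Kᵢ + α·Naᵢ)].
e^(Vm/26.6) = e^(-36.1/26.6) = 0.2574
So 0.2574·(Kᵢ + α·Naᵢ) = Kₒ + α·Naₒ → α = (0.2574·110.0 − 6.92) / (152.0 − 0.2574·21.0)
α = (28.31 − 6.92) / (152.0 − 5.405) = 21.39/146.6 = 0.1459

0.15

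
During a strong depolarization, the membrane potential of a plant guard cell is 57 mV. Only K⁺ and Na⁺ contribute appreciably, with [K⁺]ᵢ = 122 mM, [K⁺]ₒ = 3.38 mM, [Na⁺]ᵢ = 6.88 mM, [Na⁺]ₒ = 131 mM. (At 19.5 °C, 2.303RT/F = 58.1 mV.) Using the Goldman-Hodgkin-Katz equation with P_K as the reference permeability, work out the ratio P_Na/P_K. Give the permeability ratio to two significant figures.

18

Let α = P_Na/P_K. GHK: Vm = 58.1·log₁₀[(Kₒ + α·Naₒ)/(Kᵢ + α·Naᵢ)].
10^(Vm/58.1) = 10^(57.0/58.1) = 9.5734
So 9.5734·(Kᵢ + α·Naᵢ) = Kₒ + α·Naₒ → α = (9.5734·122.0 − 3.38) / (131.0 − 9.5734·6.88)
α = (1168 − 3.38) / (131.0 − 65.87) = 1165/65.13 = 17.88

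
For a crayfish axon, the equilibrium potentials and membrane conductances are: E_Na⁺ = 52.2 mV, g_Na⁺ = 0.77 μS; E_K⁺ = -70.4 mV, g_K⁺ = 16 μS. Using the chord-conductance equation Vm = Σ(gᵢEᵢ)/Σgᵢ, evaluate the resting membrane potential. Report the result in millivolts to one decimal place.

-64.8 mV

Σ gᵢEᵢ = 0.77·(52.2) + 16·(-70.4) = -1086.21
Σ gᵢ = 0.77 + 16 = 16.77
Vm = -1086.21 / 16.77 = -64.77 mV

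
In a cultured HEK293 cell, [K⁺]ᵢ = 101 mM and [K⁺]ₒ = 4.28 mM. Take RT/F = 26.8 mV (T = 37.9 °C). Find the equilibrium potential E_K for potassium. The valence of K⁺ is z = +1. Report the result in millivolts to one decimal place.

E = (26.8/z) · ln([K⁺]_out/[K⁺]_in) with z = +1.
= (26.8/1) · ln(4.28/101) = 26.80 · ln(0.04238)
= 26.80 · (-3.1612) = -84.72 mV

-84.7 mV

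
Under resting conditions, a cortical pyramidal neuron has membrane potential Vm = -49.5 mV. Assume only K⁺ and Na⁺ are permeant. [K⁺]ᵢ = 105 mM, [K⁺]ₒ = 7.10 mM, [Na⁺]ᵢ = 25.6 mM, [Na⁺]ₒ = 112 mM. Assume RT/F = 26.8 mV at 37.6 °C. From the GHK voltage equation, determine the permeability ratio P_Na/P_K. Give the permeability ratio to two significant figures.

Let α = P_Na/P_K. GHK: Vm = 26.8·ln[(Kₒ + α·Naₒ)/(Kᵢ + α·Naᵢ)].
e^(Vm/26.8) = e^(-49.5/26.8) = 0.15771
So 0.15771·(Kᵢ + α·Naᵢ) = Kₒ + α·Naₒ → α = (0.15771·105.0 − 7.1) / (112.0 − 0.15771·25.6)
α = (16.56 − 7.1) / (112.0 − 4.037) = 9.459/108 = 0.08762

0.088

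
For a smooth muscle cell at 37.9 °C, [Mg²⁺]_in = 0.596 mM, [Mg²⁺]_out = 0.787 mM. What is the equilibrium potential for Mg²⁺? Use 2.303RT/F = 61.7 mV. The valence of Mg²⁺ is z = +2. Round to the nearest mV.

4 mV

E = (61.7/z) · log₁₀([Mg²⁺]_out/[Mg²⁺]_in) with z = +2.
= (61.7/2) · log₁₀(0.787/0.596) = 30.85 · log₁₀(1.32)
= 30.85 · (0.1207) = 3.72 mV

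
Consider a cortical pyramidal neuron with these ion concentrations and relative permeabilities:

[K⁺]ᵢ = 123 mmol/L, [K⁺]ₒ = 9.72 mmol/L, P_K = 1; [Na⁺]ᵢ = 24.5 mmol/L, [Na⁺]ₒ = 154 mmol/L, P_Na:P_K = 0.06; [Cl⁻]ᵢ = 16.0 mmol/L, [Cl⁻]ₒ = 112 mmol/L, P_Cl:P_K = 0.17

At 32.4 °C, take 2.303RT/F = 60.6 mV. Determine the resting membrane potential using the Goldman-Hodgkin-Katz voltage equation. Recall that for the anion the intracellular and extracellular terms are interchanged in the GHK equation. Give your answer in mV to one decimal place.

Vm = 60.6 · log₁₀[(Σ P·[cation]ₒ + Σ P·[anion]ᵢ) / (Σ P·[cation]ᵢ + Σ P·[anion]ₒ)]
Numerator = 1×9.72 + 0.06×154 + 0.17×16.0 = 21.68
Denominator = 1×123 + 0.06×24.5 + 0.17×112 = 143.5
Vm = 60.6 · log₁₀(0.15107) = 60.6 × (-0.8208) = -49.74 mV

-49.7 mV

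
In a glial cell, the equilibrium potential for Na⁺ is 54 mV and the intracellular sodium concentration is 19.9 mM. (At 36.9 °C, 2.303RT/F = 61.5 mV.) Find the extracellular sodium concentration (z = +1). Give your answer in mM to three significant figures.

Nernst: E = (61.5/1) · log₁₀([out]/[in]), so log₁₀([out]/[in]) = 54.0 × 1 / 61.5 = 0.8780.
[out]/[in] = 10^(0.8780) = 7.552.
[out] = 7.552 × 19.9 = 150.3 mM.

150 mM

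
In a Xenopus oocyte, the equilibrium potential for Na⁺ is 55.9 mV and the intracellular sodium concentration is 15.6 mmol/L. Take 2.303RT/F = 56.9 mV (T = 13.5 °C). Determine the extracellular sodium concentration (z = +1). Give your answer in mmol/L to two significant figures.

150 mmol/L

Nernst: E = (56.9/1) · log₁₀([out]/[in]), so log₁₀([out]/[in]) = 55.9 × 1 / 56.9 = 0.9824.
[out]/[in] = 10^(0.9824) = 9.603.
[out] = 9.603 × 15.6 = 149.8 mmol/L.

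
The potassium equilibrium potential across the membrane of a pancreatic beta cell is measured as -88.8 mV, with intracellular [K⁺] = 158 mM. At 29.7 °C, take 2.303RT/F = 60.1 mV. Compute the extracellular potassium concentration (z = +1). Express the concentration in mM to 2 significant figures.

Nernst: E = (60.1/1) · log₁₀([out]/[in]), so log₁₀([out]/[in]) = -88.8 × 1 / 60.1 = -1.4775.
[out]/[in] = 10^(-1.4775) = 0.0333.
[out] = 0.0333 × 158 = 5.262 mM.

5.3 mM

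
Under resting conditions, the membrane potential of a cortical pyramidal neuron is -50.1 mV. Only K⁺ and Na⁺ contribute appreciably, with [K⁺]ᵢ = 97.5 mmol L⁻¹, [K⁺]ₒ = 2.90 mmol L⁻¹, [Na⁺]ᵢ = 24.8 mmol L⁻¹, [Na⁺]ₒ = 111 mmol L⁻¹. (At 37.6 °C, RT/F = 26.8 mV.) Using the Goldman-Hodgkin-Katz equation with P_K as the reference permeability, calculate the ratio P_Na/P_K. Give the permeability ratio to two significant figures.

0.11

Let α = P_Na/P_K. GHK: Vm = 26.8·ln[(Kₒ + α·Naₒ)/(Kᵢ + α·Naᵢ)].
e^(Vm/26.8) = e^(-50.1/26.8) = 0.15422
So 0.15422·(Kᵢ + α·Naᵢ) = Kₒ + α·Naₒ → α = (0.15422·97.5 − 2.9) / (111.0 − 0.15422·24.8)
α = (15.04 − 2.9) / (111.0 − 3.825) = 12.14/107.2 = 0.1132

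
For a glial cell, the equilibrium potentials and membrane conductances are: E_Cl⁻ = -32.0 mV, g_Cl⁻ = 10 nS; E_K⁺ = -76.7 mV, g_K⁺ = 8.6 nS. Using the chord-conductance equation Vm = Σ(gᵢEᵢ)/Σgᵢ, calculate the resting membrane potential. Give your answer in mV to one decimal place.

Σ gᵢEᵢ = 10·(-32.0) + 8.6·(-76.7) = -979.62
Σ gᵢ = 10 + 8.6 = 18.6
Vm = -979.62 / 18.6 = -52.67 mV

-52.7 mV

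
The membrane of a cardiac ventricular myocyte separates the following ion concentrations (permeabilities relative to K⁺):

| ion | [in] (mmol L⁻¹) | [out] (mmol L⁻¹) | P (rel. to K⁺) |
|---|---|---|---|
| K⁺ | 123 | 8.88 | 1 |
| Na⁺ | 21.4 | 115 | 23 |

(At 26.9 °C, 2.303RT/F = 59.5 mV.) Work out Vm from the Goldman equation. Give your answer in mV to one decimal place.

37.8 mV

Vm = 59.5 · log₁₀[(Σ P·[cation]ₒ + Σ P·[anion]ᵢ) / (Σ P·[cation]ᵢ + Σ P·[anion]ₒ)]
Numerator = 1×8.88 + 23×115 = 2654
Denominator = 1×123 + 23×21.4 = 615.2
Vm = 59.5 · log₁₀(4.3138) = 59.5 × (0.6349) = 37.77 mV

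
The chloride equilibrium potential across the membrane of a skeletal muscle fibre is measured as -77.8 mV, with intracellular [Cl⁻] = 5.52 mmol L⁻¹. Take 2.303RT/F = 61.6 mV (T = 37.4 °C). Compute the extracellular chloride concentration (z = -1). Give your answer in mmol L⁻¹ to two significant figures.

Nernst: E = (61.6/-1) · log₁₀([out]/[in]), so log₁₀([out]/[in]) = -77.8 × -1 / 61.6 = 1.2630.
[out]/[in] = 10^(1.2630) = 18.32.
[out] = 18.32 × 5.52 = 101.1 mmol L⁻¹.

100 mmol L⁻¹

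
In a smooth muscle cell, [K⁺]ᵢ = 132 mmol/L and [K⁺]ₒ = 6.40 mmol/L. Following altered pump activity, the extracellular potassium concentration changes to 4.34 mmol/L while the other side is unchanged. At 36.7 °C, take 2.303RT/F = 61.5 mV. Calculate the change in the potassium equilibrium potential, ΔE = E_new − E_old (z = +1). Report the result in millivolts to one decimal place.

E_old = (61.5/1)·log₁₀(6.40/132) = -80.84 mV
E_new = (61.5/1)·log₁₀(4.34/132) = -91.21 mV
ΔE = -91.21 − (-80.84) = -10.37 mV

-10.4 mV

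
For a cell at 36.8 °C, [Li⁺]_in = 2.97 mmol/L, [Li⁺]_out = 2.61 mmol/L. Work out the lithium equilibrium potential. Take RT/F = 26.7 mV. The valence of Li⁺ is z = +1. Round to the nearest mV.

E = (26.7/z) · ln([Li⁺]_out/[Li⁺]_in) with z = +1.
= (26.7/1) · ln(2.61/2.97) = 26.70 · ln(0.8788)
= 26.70 · (-0.1292) = -3.45 mV

-3 mV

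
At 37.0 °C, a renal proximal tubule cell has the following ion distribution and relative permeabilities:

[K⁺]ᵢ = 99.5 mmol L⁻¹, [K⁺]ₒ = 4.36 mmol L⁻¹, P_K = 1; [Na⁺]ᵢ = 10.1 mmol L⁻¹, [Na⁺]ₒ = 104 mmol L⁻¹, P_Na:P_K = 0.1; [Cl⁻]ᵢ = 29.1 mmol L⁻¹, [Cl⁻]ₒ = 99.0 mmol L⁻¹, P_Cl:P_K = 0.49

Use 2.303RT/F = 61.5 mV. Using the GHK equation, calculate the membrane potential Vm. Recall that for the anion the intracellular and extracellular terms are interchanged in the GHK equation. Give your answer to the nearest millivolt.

Vm = 61.5 · log₁₀[(Σ P·[cation]ₒ + Σ P·[anion]ᵢ) / (Σ P·[cation]ᵢ + Σ P·[anion]ₒ)]
Numerator = 1×4.36 + 0.1×104 + 0.49×29.1 = 29.02
Denominator = 1×99.5 + 0.1×10.1 + 0.49×99.0 = 149
Vm = 61.5 · log₁₀(0.19473) = 61.5 × (-0.7106) = -43.70 mV

-44 mV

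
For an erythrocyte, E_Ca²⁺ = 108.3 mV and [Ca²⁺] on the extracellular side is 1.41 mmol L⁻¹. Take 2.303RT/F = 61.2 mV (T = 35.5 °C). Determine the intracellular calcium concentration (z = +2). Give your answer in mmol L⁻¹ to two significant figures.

Nernst: E = (61.2/2) · log₁₀([out]/[in]), so log₁₀([out]/[in]) = 108.3 × 2 / 61.2 = 3.5392.
[out]/[in] = 10^(3.5392) = 3461.
[in] = 1.41 / 3461 = 0.0004074 mmol L⁻¹.

0.00041 mmol L⁻¹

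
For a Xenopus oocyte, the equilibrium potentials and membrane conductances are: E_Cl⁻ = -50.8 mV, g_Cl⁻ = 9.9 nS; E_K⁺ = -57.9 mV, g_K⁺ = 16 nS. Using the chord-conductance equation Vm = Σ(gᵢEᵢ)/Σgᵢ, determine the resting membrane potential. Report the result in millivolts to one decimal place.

-55.2 mV

Σ gᵢEᵢ = 9.9·(-50.8) + 16·(-57.9) = -1429.32
Σ gᵢ = 9.9 + 16 = 25.9
Vm = -1429.32 / 25.9 = -55.19 mV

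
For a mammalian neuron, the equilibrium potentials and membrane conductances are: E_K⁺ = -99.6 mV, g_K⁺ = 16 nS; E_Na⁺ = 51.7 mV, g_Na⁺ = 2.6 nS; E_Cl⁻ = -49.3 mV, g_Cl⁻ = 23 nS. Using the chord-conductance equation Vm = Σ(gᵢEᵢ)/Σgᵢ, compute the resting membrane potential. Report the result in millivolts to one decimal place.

Σ gᵢEᵢ = 16·(-99.6) + 2.6·(51.7) + 23·(-49.3) = -2593.08
Σ gᵢ = 16 + 2.6 + 23 = 41.6
Vm = -2593.08 / 41.6 = -62.33 mV

-62.3 mV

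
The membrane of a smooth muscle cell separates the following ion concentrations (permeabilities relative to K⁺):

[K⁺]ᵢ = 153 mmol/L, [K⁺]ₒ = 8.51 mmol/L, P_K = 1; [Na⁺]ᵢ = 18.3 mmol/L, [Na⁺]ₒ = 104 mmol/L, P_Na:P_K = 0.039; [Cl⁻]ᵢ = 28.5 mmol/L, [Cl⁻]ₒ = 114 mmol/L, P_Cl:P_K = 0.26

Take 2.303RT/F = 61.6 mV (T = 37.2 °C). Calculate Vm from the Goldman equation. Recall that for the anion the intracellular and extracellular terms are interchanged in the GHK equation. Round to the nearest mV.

-59 mV

Vm = 61.6 · log₁₀[(Σ P·[cation]ₒ + Σ P·[anion]ᵢ) / (Σ P·[cation]ᵢ + Σ P·[anion]ₒ)]
Numerator = 1×8.51 + 0.039×104 + 0.26×28.5 = 19.98
Denominator = 1×153 + 0.039×18.3 + 0.26×114 = 183.4
Vm = 61.6 · log₁₀(0.10895) = 61.6 × (-0.9628) = -59.31 mV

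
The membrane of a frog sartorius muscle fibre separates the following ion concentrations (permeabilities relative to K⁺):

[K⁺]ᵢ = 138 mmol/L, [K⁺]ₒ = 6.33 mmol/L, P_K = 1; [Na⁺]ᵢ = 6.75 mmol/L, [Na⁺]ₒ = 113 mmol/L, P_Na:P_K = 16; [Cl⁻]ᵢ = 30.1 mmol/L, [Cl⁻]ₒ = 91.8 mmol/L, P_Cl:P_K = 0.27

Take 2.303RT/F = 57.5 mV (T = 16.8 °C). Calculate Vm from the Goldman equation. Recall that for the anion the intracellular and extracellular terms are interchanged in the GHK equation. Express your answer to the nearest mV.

48 mV

Vm = 57.5 · log₁₀[(Σ P·[cation]ₒ + Σ P·[anion]ᵢ) / (Σ P·[cation]ᵢ + Σ P·[anion]ₒ)]
Numerator = 1×6.33 + 16×113 + 0.27×30.1 = 1822
Denominator = 1×138 + 16×6.75 + 0.27×91.8 = 270.8
Vm = 57.5 · log₁₀(6.7302) = 57.5 × (0.8280) = 47.61 mV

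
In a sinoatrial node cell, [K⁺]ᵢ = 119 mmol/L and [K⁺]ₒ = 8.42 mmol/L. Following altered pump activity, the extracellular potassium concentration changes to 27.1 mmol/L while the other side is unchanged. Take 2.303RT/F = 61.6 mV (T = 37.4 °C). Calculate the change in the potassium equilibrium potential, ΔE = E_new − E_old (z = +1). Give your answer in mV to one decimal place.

E_old = (61.6/1)·log₁₀(8.42/119) = -70.85 mV
E_new = (61.6/1)·log₁₀(27.1/119) = -39.58 mV
ΔE = -39.58 − (-70.85) = 31.27 mV

31.3 mV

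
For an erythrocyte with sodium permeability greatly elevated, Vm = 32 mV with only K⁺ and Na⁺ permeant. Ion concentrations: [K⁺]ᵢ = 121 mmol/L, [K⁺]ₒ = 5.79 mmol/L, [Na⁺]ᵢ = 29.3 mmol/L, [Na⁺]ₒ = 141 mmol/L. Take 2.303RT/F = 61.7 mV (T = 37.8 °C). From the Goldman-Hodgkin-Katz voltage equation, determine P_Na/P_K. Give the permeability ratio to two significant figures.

8.9

Let α = P_Na/P_K. GHK: Vm = 61.7·log₁₀[(Kₒ + α·Naₒ)/(Kᵢ + α·Naᵢ)].
10^(Vm/61.7) = 10^(32.0/61.7) = 3.3009
So 3.3009·(Kᵢ + α·Naᵢ) = Kₒ + α·Naₒ → α = (3.3009·121.0 − 5.79) / (141.0 − 3.3009·29.3)
α = (399.4 − 5.79) / (141.0 − 96.72) = 393.6/44.28 = 8.889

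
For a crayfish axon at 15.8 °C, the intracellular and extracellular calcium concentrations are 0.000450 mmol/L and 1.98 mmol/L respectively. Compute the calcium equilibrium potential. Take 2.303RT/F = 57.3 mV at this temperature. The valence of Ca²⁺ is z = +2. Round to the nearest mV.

E = (57.3/z) · log₁₀([Ca²⁺]_out/[Ca²⁺]_in) with z = +2.
= (57.3/2) · log₁₀(1.98/0.000450) = 28.65 · log₁₀(4400)
= 28.65 · (3.6435) = 104.38 mV

104 mV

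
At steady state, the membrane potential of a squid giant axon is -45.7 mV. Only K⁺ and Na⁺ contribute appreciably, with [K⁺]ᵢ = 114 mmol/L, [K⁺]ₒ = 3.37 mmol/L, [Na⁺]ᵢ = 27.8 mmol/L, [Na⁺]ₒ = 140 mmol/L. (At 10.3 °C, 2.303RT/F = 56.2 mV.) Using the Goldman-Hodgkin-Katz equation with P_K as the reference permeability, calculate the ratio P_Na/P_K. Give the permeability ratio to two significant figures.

Let α = P_Na/P_K. GHK: Vm = 56.2·log₁₀[(Kₒ + α·Naₒ)/(Kᵢ + α·Naᵢ)].
10^(Vm/56.2) = 10^(-45.7/56.2) = 0.15376
So 0.15376·(Kᵢ + α·Naᵢ) = Kₒ + α·Naₒ → α = (0.15376·114.0 − 3.37) / (140.0 − 0.15376·27.8)
α = (17.53 − 3.37) / (140.0 − 4.274) = 14.16/135.7 = 0.1043

0.10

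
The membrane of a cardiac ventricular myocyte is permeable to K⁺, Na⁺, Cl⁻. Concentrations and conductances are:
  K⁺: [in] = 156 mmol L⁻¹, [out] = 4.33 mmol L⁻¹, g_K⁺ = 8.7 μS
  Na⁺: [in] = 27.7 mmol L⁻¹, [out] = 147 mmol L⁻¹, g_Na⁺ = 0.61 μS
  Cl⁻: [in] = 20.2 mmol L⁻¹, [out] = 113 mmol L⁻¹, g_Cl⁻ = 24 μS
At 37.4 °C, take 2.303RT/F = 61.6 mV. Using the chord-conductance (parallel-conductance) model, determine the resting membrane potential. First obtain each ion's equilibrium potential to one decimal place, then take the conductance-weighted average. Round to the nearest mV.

E_K⁺ = (61.6/1)·log₁₀(4.33/156) = -95.9 mV
E_Na⁺ = (61.6/1)·log₁₀(147/27.7) = 44.6 mV
E_Cl⁻ = (61.6/-1)·log₁₀(113/20.2) = -46.1 mV
Vm = (Σ gᵢEᵢ)/(Σ gᵢ) = (8.7·-95.9 + 0.61·44.6 + 24·-46.1) / (8.7 + 0.61 + 24)
= -1913.52 / 33.31 = -57.45 mV

-57 mV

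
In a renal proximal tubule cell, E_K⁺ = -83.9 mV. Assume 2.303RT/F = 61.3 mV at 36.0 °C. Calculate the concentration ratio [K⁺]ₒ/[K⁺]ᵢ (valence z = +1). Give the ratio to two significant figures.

0.043

log₁₀([out]/[in]) = E·z/(61.3) = -83.9 × 1 / 61.3 = -1.3687
[out]/[in] = 10^(-1.3687) = 0.04279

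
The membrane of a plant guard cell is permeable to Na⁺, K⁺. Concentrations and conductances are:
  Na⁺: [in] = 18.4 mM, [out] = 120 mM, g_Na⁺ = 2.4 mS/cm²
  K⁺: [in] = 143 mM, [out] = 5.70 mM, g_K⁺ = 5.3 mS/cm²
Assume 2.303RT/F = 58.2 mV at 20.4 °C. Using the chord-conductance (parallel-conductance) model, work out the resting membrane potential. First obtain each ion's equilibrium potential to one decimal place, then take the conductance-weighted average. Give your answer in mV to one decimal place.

-41.3 mV

E_Na⁺ = (58.2/1)·log₁₀(120/18.4) = 47.4 mV
E_K⁺ = (58.2/1)·log₁₀(5.70/143) = -81.4 mV
Vm = (Σ gᵢEᵢ)/(Σ gᵢ) = (2.4·47.4 + 5.3·-81.4) / (2.4 + 5.3)
= -317.66 / 7.7 = -41.25 mV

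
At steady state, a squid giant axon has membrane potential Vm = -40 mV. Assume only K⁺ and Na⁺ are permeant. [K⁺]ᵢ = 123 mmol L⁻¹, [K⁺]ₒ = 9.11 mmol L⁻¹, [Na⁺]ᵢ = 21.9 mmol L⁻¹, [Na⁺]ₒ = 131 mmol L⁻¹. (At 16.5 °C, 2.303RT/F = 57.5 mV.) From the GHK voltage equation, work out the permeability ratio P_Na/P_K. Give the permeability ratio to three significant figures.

0.124

Let α = P_Na/P_K. GHK: Vm = 57.5·log₁₀[(Kₒ + α·Naₒ)/(Kᵢ + α·Naᵢ)].
10^(Vm/57.5) = 10^(-40.0/57.5) = 0.20153
So 0.20153·(Kᵢ + α·Naᵢ) = Kₒ + α·Naₒ → α = (0.20153·123.0 − 9.11) / (131.0 − 0.20153·21.9)
α = (24.79 − 9.11) / (131.0 − 4.414) = 15.68/126.6 = 0.1239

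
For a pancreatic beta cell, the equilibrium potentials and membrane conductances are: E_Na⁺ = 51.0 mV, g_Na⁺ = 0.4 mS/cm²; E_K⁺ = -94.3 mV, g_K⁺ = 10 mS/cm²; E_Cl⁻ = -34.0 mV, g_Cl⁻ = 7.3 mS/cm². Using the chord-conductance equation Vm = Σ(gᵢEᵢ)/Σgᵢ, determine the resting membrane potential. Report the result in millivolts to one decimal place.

-66.1 mV

Σ gᵢEᵢ = 0.4·(51.0) + 10·(-94.3) + 7.3·(-34.0) = -1170.80
Σ gᵢ = 0.4 + 10 + 7.3 = 17.7
Vm = -1170.80 / 17.7 = -66.15 mV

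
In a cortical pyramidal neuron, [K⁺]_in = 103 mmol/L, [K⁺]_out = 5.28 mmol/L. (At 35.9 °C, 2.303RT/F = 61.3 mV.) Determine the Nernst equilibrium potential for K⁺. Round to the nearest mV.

-79 mV

E = (61.3/z) · log₁₀([K⁺]_out/[K⁺]_in) with z = +1.
= (61.3/1) · log₁₀(5.28/103) = 61.30 · log₁₀(0.05126)
= 61.30 · (-1.2902) = -79.09 mV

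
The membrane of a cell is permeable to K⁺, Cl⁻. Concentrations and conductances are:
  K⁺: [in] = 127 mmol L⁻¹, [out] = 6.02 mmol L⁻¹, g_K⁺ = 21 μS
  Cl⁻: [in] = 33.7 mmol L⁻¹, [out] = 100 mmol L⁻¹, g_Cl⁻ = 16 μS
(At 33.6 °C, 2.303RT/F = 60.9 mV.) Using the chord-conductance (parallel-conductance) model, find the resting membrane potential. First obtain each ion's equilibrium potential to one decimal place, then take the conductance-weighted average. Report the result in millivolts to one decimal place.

-58.2 mV

E_K⁺ = (60.9/1)·log₁₀(6.02/127) = -80.6 mV
E_Cl⁻ = (60.9/-1)·log₁₀(100/33.7) = -28.8 mV
Vm = (Σ gᵢEᵢ)/(Σ gᵢ) = (21·-80.6 + 16·-28.8) / (21 + 16)
= -2153.40 / 37 = -58.20 mV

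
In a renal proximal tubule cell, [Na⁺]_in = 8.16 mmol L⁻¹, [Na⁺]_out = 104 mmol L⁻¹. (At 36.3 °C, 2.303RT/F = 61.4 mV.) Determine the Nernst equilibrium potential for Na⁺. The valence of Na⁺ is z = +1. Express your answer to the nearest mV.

68 mV

E = (61.4/z) · log₁₀([Na⁺]_out/[Na⁺]_in) with z = +1.
= (61.4/1) · log₁₀(104/8.16) = 61.40 · log₁₀(12.75)
= 61.40 · (1.1053) = 67.87 mV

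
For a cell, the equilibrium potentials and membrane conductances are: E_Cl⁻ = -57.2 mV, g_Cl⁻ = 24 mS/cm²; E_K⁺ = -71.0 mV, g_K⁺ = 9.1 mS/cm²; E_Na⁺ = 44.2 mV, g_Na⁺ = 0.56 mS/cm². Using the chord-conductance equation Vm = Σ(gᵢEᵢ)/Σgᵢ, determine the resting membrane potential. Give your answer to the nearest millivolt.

-59 mV

Σ gᵢEᵢ = 24·(-57.2) + 9.1·(-71.0) + 0.56·(44.2) = -1994.15
Σ gᵢ = 24 + 9.1 + 0.56 = 33.66
Vm = -1994.15 / 33.66 = -59.24 mV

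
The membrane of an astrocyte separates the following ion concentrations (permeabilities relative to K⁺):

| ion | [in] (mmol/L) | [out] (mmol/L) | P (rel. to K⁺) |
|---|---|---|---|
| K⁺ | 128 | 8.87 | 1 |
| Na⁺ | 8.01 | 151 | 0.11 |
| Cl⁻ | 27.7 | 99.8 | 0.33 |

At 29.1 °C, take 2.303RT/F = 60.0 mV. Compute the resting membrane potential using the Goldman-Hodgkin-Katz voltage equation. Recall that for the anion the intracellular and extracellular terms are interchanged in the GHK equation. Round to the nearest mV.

Vm = 60.0 · log₁₀[(Σ P·[cation]ₒ + Σ P·[anion]ᵢ) / (Σ P·[cation]ᵢ + Σ P·[anion]ₒ)]
Numerator = 1×8.87 + 0.11×151 + 0.33×27.7 = 34.62
Denominator = 1×128 + 0.11×8.01 + 0.33×99.8 = 161.8
Vm = 60.0 · log₁₀(0.21395) = 60.0 × (-0.6697) = -40.18 mV

-40 mV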